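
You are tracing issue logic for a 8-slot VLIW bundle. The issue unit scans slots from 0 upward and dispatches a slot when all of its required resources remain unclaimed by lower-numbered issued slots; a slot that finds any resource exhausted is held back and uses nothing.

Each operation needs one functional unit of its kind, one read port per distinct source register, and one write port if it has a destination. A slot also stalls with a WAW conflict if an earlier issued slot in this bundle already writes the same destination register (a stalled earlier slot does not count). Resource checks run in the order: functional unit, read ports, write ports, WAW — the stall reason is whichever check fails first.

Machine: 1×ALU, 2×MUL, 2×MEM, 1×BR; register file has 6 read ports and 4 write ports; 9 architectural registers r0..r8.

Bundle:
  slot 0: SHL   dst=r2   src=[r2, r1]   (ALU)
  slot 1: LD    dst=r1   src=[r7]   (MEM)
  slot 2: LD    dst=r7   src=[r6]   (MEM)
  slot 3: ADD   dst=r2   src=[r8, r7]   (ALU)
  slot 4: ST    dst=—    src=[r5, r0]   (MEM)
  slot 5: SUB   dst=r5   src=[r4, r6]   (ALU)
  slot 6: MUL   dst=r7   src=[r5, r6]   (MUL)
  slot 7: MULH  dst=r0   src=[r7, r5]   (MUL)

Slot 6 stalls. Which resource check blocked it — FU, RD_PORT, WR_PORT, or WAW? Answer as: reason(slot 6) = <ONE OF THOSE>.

reason(slot 6) = WAW

(0) want 1×ALU +2rd +1wr — yes → AL0|MU2|ME2|BR1|rd4|wr3
(1) want 1×MEM +1rd +1wr — yes → AL0|MU2|ME1|BR1|rd3|wr2
(2) want 1×MEM +1rd +1wr — yes → AL0|MU2|ME0|BR1|rd2|wr1
(3) want 1×ALU +2rd +1wr — FU → AL0|MU2|ME0|BR1|rd2|wr1
(4) want 1×MEM +2rd +0wr — FU → AL0|MU2|ME0|BR1|rd2|wr1
(5) want 1×ALU +2rd +1wr — FU → AL0|MU2|ME0|BR1|rd2|wr1
(6) want 1×MUL +2rd +1wr — WAW → AL0|MU2|ME0|BR1|rd2|wr1
(7) want 1×MUL +2rd +1wr — yes → AL0|MU1|ME0|BR1|rd0|wr0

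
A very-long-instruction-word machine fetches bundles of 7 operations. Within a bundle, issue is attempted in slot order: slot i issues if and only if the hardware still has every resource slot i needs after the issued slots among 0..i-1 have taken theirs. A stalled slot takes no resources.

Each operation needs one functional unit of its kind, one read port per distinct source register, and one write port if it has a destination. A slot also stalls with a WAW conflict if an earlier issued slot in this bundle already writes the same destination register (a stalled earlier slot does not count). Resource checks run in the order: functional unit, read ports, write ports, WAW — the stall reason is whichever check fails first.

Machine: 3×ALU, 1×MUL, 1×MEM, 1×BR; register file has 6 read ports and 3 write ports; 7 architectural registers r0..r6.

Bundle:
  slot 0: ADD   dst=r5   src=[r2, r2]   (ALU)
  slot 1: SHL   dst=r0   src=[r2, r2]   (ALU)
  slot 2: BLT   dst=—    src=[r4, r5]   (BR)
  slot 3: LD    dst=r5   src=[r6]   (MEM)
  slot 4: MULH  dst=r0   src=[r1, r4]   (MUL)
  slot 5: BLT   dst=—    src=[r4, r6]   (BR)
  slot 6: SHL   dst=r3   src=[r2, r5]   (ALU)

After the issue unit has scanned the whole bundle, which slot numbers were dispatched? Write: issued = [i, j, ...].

  0. ALU→r5 ⇒ go  {2A/1Mu/1Ld/1B | 5r 2w}
  1. ALU→r0 ⇒ go  {1A/1Mu/1Ld/1B | 4r 1w}
  2. BR ⇒ go  {1A/1Mu/1Ld/0B | 2r 1w}
  3. MEM→r5 ⇒ no(WAW)  {1A/1Mu/1Ld/0B | 2r 1w}
  4. MUL→r0 ⇒ no(WAW)  {1A/1Mu/1Ld/0B | 2r 1w}
  5. BR ⇒ no(FU)  {1A/1Mu/1Ld/0B | 2r 1w}
  6. ALU→r3 ⇒ go  {0A/1Mu/1Ld/0B | 0r 0w}

issued = [0, 1, 2, 6]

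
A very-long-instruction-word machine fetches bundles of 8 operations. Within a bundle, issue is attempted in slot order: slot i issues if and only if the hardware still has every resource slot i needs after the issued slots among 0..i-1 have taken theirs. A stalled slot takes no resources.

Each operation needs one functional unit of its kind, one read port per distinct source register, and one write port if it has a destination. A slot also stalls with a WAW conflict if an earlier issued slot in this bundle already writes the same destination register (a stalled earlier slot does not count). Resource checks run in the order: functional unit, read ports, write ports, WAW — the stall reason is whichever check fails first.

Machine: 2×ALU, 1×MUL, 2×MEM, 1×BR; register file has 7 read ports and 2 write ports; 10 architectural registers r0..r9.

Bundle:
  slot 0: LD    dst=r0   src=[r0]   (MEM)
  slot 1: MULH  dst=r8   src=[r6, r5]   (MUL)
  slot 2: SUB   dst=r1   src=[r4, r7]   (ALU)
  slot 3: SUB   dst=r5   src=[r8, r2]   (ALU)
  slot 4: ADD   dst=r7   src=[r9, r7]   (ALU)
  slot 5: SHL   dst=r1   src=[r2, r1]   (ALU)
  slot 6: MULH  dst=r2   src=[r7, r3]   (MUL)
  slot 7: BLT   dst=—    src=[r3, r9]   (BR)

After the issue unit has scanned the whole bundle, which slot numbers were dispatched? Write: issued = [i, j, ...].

(0) want 1×MEM +1rd +1wr — yes → AL2|MU1|ME1|BR1|rd6|wr1
(1) want 1×MUL +2rd +1wr — yes → AL2|MU0|ME1|BR1|rd4|wr0
(2) want 1×ALU +2rd +1wr — WR_PORT → AL2|MU0|ME1|BR1|rd4|wr0
(3) want 1×ALU +2rd +1wr — WR_PORT → AL2|MU0|ME1|BR1|rd4|wr0
(4) want 1×ALU +2rd +1wr — WR_PORT → AL2|MU0|ME1|BR1|rd4|wr0
(5) want 1×ALU +2rd +1wr — WR_PORT → AL2|MU0|ME1|BR1|rd4|wr0
(6) want 1×MUL +2rd +1wr — FU → AL2|MU0|ME1|BR1|rd4|wr0
(7) want 1×BR +2rd +0wr — yes → AL2|MU0|ME1|BR0|rd2|wr0

issued = [0, 1, 7]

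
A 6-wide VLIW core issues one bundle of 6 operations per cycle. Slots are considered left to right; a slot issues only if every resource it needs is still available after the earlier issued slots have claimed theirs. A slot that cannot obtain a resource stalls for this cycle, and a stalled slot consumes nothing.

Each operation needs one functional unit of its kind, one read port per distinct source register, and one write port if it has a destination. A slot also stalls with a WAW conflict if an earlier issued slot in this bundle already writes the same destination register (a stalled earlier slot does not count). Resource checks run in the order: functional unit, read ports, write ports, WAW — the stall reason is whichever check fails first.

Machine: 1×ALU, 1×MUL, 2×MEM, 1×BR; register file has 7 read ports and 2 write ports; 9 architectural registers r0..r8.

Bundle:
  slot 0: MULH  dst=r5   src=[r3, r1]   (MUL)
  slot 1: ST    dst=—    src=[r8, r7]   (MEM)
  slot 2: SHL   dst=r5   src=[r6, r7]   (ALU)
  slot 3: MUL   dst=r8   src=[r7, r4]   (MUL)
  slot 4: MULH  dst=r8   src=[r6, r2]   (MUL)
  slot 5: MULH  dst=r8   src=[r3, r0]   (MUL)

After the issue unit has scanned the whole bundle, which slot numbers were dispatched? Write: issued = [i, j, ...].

issued = [0, 1]

  0. MUL→r5 ⇒ go  {1A/0Mu/2Ld/1B | 5r 1w}
  1. MEM ⇒ go  {1A/0Mu/1Ld/1B | 3r 1w}
  2. ALU→r5 ⇒ no(WAW)  {1A/0Mu/1Ld/1B | 3r 1w}
  3. MUL→r8 ⇒ no(FU)  {1A/0Mu/1Ld/1B | 3r 1w}
  4. MUL→r8 ⇒ no(FU)  {1A/0Mu/1Ld/1B | 3r 1w}
  5. MUL→r8 ⇒ no(FU)  {1A/0Mu/1Ld/1B | 3r 1w}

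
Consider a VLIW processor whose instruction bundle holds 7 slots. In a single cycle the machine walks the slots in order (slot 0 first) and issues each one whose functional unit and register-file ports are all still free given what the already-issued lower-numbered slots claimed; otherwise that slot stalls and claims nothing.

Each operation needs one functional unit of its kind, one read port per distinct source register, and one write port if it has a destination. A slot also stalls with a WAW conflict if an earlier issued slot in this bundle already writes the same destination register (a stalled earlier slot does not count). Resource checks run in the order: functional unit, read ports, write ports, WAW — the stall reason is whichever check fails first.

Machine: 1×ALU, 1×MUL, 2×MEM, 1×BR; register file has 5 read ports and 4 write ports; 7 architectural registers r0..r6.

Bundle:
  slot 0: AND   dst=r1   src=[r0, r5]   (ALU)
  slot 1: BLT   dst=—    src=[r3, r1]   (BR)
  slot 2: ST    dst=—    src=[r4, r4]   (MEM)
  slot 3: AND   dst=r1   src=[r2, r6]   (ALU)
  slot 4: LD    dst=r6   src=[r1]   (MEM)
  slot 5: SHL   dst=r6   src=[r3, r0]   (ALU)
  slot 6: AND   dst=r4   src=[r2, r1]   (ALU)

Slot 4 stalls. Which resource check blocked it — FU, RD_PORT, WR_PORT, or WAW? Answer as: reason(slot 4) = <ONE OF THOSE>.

[0] ALU needs rd=2 wr=1: ok; after: ALU=0 MUL=1 MEM=2 BR=1, R=3, W=3
[1] BR needs rd=2 wr=0: ok; after: ALU=0 MUL=1 MEM=2 BR=0, R=1, W=3
[2] MEM needs rd=1 wr=0: ok; after: ALU=0 MUL=1 MEM=1 BR=0, R=0, W=3
[3] ALU needs rd=2 wr=1: FU; after: ALU=0 MUL=1 MEM=1 BR=0, R=0, W=3
[4] MEM needs rd=1 wr=1: RD_PORT; after: ALU=0 MUL=1 MEM=1 BR=0, R=0, W=3
[5] ALU needs rd=2 wr=1: FU; after: ALU=0 MUL=1 MEM=1 BR=0, R=0, W=3
[6] ALU needs rd=2 wr=1: FU; after: ALU=0 MUL=1 MEM=1 BR=0, R=0, W=3

reason(slot 4) = RD_PORT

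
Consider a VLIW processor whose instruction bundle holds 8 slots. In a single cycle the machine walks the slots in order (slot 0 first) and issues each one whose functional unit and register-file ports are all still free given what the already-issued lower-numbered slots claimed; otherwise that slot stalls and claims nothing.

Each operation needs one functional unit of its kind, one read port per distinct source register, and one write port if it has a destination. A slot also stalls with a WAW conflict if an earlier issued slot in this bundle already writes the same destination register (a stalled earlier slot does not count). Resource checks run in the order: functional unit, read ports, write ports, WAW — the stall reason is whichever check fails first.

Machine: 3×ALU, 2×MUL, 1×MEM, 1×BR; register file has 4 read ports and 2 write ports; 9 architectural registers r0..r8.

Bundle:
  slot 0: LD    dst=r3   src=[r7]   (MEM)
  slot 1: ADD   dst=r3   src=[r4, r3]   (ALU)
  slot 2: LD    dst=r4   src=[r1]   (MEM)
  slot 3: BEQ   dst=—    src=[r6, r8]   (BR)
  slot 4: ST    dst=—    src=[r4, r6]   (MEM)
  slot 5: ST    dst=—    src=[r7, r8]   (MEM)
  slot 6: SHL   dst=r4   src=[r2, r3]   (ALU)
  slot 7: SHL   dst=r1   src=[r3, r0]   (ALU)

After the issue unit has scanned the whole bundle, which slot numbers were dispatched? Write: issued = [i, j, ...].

(0) want 1×MEM +1rd +1wr — yes → AL3|MU2|ME0|BR1|rd3|wr1
(1) want 1×ALU +2rd +1wr — WAW → AL3|MU2|ME0|BR1|rd3|wr1
(2) want 1×MEM +1rd +1wr — FU → AL3|MU2|ME0|BR1|rd3|wr1
(3) want 1×BR +2rd +0wr — yes → AL3|MU2|ME0|BR0|rd1|wr1
(4) want 1×MEM +2rd +0wr — FU → AL3|MU2|ME0|BR0|rd1|wr1
(5) want 1×MEM +2rd +0wr — FU → AL3|MU2|ME0|BR0|rd1|wr1
(6) want 1×ALU +2rd +1wr — RD_PORT → AL3|MU2|ME0|BR0|rd1|wr1
(7) want 1×ALU +2rd +1wr — RD_PORT → AL3|MU2|ME0|BR0|rd1|wr1

issued = [0, 3]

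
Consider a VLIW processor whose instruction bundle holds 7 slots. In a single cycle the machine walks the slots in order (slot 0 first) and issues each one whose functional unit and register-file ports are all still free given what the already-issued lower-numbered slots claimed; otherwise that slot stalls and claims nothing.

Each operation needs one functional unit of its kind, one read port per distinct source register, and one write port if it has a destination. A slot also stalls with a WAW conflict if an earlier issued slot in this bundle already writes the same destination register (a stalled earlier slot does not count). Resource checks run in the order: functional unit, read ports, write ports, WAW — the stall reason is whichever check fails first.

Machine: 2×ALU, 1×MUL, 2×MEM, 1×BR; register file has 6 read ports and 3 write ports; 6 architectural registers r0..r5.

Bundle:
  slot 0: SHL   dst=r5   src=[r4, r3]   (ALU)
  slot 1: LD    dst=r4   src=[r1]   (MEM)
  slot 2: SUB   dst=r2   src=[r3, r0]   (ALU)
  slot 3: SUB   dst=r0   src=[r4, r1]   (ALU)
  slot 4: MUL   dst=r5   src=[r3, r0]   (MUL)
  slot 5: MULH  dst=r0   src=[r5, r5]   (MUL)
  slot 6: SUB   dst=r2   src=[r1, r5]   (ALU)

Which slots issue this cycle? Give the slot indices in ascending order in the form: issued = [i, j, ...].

(0) want 1×ALU +2rd +1wr — yes → AL1|MU1|ME2|BR1|rd4|wr2
(1) want 1×MEM +1rd +1wr — yes → AL1|MU1|ME1|BR1|rd3|wr1
(2) want 1×ALU +2rd +1wr — yes → AL0|MU1|ME1|BR1|rd1|wr0
(3) want 1×ALU +2rd +1wr — FU → AL0|MU1|ME1|BR1|rd1|wr0
(4) want 1×MUL +2rd +1wr — RD_PORT → AL0|MU1|ME1|BR1|rd1|wr0
(5) want 1×MUL +1rd +1wr — WR_PORT → AL0|MU1|ME1|BR1|rd1|wr0
(6) want 1×ALU +2rd +1wr — FU → AL0|MU1|ME1|BR1|rd1|wr0

issued = [0, 1, 2]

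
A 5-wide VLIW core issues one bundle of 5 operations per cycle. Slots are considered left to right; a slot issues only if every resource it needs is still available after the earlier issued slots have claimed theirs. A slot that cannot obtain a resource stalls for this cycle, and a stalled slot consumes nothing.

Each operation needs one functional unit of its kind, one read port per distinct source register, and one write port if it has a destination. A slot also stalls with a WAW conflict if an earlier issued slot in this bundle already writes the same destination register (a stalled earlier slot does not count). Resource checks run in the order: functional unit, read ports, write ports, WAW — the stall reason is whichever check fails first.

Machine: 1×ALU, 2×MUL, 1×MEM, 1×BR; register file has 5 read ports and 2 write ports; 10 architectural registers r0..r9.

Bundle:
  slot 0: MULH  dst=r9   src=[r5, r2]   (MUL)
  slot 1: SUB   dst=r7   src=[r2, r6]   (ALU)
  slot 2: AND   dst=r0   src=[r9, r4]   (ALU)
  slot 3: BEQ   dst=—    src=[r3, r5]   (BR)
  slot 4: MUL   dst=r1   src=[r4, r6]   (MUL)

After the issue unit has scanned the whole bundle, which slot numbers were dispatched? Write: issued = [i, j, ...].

#0 MUL src=r5,r2 dispatched  <A:1 Mu:1 Ld:1 B:1 rd:3 wr:1>
#1 ALU src=r2,r6 dispatched  <A:0 Mu:1 Ld:1 B:1 rd:1 wr:0>
#2 ALU src=r9,r4 held:FU  <A:0 Mu:1 Ld:1 B:1 rd:1 wr:0>
#3 BR src=r3,r5 held:RD_PORT  <A:0 Mu:1 Ld:1 B:1 rd:1 wr:0>
#4 MUL src=r4,r6 held:RD_PORT  <A:0 Mu:1 Ld:1 B:1 rd:1 wr:0>

issued = [0, 1]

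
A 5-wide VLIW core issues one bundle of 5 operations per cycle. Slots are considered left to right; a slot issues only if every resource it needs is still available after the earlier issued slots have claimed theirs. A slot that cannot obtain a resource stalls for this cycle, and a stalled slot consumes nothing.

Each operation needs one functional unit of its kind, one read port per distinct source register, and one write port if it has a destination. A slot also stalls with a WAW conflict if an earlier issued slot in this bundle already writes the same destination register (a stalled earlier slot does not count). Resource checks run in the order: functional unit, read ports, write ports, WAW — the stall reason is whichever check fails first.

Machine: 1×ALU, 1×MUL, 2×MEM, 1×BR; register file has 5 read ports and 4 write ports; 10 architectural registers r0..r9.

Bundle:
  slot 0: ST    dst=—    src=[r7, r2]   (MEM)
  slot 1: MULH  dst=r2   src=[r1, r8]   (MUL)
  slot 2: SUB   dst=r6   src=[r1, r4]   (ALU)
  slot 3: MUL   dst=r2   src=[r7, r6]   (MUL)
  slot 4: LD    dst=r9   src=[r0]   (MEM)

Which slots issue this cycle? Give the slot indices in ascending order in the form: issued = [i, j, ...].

(0) want 1×MEM +2rd +0wr — yes → AL1|MU1|ME1|BR1|rd3|wr4
(1) want 1×MUL +2rd +1wr — yes → AL1|MU0|ME1|BR1|rd1|wr3
(2) want 1×ALU +2rd +1wr — RD_PORT → AL1|MU0|ME1|BR1|rd1|wr3
(3) want 1×MUL +2rd +1wr — FU → AL1|MU0|ME1|BR1|rd1|wr3
(4) want 1×MEM +1rd +1wr — yes → AL1|MU0|ME0|BR1|rd0|wr2

issued = [0, 1, 4]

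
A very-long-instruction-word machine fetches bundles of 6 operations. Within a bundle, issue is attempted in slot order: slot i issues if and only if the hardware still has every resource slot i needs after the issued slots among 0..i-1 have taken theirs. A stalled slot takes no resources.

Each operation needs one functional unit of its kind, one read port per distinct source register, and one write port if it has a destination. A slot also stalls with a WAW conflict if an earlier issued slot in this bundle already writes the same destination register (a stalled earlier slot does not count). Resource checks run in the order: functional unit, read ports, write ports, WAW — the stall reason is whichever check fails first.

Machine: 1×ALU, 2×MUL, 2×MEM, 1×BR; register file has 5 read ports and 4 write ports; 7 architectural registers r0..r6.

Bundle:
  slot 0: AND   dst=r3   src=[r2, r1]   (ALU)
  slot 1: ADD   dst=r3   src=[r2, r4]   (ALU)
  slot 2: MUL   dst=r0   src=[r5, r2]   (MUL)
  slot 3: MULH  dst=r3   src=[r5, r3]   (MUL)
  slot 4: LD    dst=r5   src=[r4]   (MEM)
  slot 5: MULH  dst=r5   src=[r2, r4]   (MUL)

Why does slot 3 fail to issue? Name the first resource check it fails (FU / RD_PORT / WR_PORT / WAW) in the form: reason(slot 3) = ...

[0] ALU needs rd=2 wr=1: ok; after: ALU=0 MUL=2 MEM=2 BR=1, R=3, W=3
[1] ALU needs rd=2 wr=1: FU; after: ALU=0 MUL=2 MEM=2 BR=1, R=3, W=3
[2] MUL needs rd=2 wr=1: ok; after: ALU=0 MUL=1 MEM=2 BR=1, R=1, W=2
[3] MUL needs rd=2 wr=1: RD_PORT; after: ALU=0 MUL=1 MEM=2 BR=1, R=1, W=2
[4] MEM needs rd=1 wr=1: ok; after: ALU=0 MUL=1 MEM=1 BR=1, R=0, W=1
[5] MUL needs rd=2 wr=1: RD_PORT; after: ALU=0 MUL=1 MEM=1 BR=1, R=0, W=1

reason(slot 3) = RD_PORT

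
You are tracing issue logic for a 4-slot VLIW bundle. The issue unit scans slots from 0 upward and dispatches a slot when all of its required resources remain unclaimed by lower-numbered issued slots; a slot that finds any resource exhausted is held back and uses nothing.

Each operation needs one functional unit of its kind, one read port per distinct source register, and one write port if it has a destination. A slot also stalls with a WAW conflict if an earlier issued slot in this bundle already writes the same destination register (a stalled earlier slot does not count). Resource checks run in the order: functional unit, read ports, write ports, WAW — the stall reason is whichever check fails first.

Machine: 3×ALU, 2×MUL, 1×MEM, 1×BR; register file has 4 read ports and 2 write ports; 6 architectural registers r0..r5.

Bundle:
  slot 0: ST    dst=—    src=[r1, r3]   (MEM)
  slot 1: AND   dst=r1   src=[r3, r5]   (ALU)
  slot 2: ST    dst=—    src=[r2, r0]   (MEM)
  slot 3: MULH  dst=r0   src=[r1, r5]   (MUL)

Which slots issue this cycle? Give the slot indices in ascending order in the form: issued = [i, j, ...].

issued = [0, 1]

(0) want 1×MEM +2rd +0wr — yes → AL3|MU2|ME0|BR1|rd2|wr2
(1) want 1×ALU +2rd +1wr — yes → AL2|MU2|ME0|BR1|rd0|wr1
(2) want 1×MEM +2rd +0wr — FU → AL2|MU2|ME0|BR1|rd0|wr1
(3) want 1×MUL +2rd +1wr — RD_PORT → AL2|MU2|ME0|BR1|rd0|wr1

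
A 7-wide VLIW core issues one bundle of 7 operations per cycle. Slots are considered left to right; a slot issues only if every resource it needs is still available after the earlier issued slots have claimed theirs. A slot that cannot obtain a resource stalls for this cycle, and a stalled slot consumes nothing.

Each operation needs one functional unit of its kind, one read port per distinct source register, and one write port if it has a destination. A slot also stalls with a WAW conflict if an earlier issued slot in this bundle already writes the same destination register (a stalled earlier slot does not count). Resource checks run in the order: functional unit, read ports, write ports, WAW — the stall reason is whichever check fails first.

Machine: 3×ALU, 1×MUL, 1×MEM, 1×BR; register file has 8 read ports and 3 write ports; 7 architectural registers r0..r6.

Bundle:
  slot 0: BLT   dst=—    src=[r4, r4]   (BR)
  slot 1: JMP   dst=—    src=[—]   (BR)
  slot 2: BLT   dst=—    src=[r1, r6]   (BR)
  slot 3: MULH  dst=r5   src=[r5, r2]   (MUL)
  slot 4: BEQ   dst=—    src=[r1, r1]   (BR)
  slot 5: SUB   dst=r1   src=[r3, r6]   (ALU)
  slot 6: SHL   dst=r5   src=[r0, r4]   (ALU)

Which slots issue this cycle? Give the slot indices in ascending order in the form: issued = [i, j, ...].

issued = [0, 3, 5]

#0 BR src=r4,r4 dispatched  <A:3 Mu:1 Ld:1 B:0 rd:7 wr:3>
#1 BR src=- held:FU  <A:3 Mu:1 Ld:1 B:0 rd:7 wr:3>
#2 BR src=r1,r6 held:FU  <A:3 Mu:1 Ld:1 B:0 rd:7 wr:3>
#3 MUL src=r5,r2 dispatched  <A:3 Mu:0 Ld:1 B:0 rd:5 wr:2>
#4 BR src=r1,r1 held:FU  <A:3 Mu:0 Ld:1 B:0 rd:5 wr:2>
#5 ALU src=r3,r6 dispatched  <A:2 Mu:0 Ld:1 B:0 rd:3 wr:1>
#6 ALU src=r0,r4 held:WAW  <A:2 Mu:0 Ld:1 B:0 rd:3 wr:1>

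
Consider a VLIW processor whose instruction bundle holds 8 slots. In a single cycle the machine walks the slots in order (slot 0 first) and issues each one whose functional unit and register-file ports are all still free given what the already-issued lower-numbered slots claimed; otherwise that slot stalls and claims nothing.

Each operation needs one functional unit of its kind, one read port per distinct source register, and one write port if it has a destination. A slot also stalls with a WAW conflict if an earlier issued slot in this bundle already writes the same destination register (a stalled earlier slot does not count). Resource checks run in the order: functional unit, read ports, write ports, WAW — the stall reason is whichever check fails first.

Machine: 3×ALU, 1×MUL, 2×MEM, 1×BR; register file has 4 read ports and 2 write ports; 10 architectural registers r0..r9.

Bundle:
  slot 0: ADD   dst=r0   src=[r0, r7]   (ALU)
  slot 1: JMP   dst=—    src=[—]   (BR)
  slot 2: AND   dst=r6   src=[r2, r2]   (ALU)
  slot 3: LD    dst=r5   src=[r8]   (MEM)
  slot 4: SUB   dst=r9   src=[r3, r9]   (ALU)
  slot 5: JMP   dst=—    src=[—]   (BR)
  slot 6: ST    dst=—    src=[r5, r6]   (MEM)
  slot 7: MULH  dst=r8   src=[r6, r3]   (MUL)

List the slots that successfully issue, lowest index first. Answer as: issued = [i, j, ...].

slot 0 (ALU): ISSUE — free A2,Mu1,Ld2,B1 rp2 wp1
slot 1 (BR): ISSUE — free A2,Mu1,Ld2,B0 rp2 wp1
slot 2 (ALU): ISSUE — free A1,Mu1,Ld2,B0 rp1 wp0
slot 3 (MEM): stall WR_PORT — free A1,Mu1,Ld2,B0 rp1 wp0
slot 4 (ALU): stall RD_PORT — free A1,Mu1,Ld2,B0 rp1 wp0
slot 5 (BR): stall FU — free A1,Mu1,Ld2,B0 rp1 wp0
slot 6 (MEM): stall RD_PORT — free A1,Mu1,Ld2,B0 rp1 wp0
slot 7 (MUL): stall RD_PORT — free A1,Mu1,Ld2,B0 rp1 wp0

issued = [0, 1, 2]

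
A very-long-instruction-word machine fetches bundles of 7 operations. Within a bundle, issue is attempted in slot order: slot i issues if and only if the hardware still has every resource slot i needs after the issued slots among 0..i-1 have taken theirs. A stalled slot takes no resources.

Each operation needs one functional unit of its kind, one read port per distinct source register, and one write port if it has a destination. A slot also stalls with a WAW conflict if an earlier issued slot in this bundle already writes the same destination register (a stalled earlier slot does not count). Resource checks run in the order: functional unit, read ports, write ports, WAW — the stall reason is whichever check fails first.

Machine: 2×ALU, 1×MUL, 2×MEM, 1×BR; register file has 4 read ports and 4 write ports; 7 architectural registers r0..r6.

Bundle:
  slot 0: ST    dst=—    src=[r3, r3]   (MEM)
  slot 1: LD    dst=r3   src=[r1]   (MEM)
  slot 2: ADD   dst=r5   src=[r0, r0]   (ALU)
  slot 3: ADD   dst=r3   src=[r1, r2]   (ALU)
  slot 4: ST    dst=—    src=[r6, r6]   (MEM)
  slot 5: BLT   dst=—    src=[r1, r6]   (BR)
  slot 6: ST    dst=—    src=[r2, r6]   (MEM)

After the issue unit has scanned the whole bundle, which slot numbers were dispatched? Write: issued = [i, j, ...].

#0 MEM src=r3,r3 dispatched  <A:2 Mu:1 Ld:1 B:1 rd:3 wr:4>
#1 MEM src=r1 dispatched  <A:2 Mu:1 Ld:0 B:1 rd:2 wr:3>
#2 ALU src=r0,r0 dispatched  <A:1 Mu:1 Ld:0 B:1 rd:1 wr:2>
#3 ALU src=r1,r2 held:RD_PORT  <A:1 Mu:1 Ld:0 B:1 rd:1 wr:2>
#4 MEM src=r6,r6 held:FU  <A:1 Mu:1 Ld:0 B:1 rd:1 wr:2>
#5 BR src=r1,r6 held:RD_PORT  <A:1 Mu:1 Ld:0 B:1 rd:1 wr:2>
#6 MEM src=r2,r6 held:FU  <A:1 Mu:1 Ld:0 B:1 rd:1 wr:2>

issued = [0, 1, 2]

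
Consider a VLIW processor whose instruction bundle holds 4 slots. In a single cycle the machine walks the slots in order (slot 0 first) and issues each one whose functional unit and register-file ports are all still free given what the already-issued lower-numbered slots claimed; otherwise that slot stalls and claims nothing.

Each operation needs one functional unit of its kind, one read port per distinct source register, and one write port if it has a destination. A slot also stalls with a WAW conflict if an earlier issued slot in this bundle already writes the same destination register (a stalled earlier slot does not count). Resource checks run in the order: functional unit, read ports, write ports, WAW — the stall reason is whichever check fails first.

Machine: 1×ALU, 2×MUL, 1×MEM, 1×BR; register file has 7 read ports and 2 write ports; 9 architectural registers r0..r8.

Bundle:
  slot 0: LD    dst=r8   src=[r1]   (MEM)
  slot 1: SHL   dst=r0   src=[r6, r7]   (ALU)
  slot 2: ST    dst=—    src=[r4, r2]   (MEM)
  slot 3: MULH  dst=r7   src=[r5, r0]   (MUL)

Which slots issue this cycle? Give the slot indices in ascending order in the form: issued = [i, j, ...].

#0 MEM src=r1 dispatched  <A:1 Mu:2 Ld:0 B:1 rd:6 wr:1>
#1 ALU src=r6,r7 dispatched  <A:0 Mu:2 Ld:0 B:1 rd:4 wr:0>
#2 MEM src=r4,r2 held:FU  <A:0 Mu:2 Ld:0 B:1 rd:4 wr:0>
#3 MUL src=r5,r0 held:WR_PORT  <A:0 Mu:2 Ld:0 B:1 rd:4 wr:0>

issued = [0, 1]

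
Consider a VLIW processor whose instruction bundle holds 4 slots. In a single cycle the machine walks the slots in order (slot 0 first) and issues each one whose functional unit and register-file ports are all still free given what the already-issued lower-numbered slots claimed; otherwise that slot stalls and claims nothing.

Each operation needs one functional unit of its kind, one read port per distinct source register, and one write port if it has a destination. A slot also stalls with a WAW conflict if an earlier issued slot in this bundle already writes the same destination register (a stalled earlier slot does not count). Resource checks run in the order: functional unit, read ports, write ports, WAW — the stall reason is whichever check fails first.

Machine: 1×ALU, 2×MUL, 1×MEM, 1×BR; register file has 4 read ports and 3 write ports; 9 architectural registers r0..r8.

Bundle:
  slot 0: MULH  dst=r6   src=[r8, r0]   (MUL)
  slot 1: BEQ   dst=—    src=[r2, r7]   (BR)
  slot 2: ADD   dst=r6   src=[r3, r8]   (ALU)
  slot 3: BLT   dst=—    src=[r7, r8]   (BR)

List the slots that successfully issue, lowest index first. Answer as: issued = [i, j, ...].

issued = [0, 1]

#0 MUL src=r8,r0 dispatched  <A:1 Mu:1 Ld:1 B:1 rd:2 wr:2>
#1 BR src=r2,r7 dispatched  <A:1 Mu:1 Ld:1 B:0 rd:0 wr:2>
#2 ALU src=r3,r8 held:RD_PORT  <A:1 Mu:1 Ld:1 B:0 rd:0 wr:2>
#3 BR src=r7,r8 held:FU  <A:1 Mu:1 Ld:1 B:0 rd:0 wr:2>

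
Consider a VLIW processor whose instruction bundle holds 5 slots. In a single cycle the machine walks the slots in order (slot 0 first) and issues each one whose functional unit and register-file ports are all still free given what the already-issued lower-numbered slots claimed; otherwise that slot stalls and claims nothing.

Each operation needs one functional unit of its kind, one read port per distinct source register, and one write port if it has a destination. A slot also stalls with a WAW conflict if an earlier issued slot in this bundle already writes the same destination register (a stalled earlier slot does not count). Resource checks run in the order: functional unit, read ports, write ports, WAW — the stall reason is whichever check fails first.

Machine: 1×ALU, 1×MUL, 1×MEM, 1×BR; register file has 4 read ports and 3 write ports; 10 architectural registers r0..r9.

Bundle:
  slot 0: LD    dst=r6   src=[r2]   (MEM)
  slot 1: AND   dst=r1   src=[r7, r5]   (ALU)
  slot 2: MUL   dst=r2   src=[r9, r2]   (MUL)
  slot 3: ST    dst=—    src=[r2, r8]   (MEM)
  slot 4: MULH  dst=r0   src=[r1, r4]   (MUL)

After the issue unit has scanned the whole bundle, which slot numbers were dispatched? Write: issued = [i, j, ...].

issued = [0, 1]

  0. MEM→r6 ⇒ go  {1A/1Mu/0Ld/1B | 3r 2w}
  1. ALU→r1 ⇒ go  {0A/1Mu/0Ld/1B | 1r 1w}
  2. MUL→r2 ⇒ no(RD_PORT)  {0A/1Mu/0Ld/1B | 1r 1w}
  3. MEM ⇒ no(FU)  {0A/1Mu/0Ld/1B | 1r 1w}
  4. MUL→r0 ⇒ no(RD_PORT)  {0A/1Mu/0Ld/1B | 1r 1w}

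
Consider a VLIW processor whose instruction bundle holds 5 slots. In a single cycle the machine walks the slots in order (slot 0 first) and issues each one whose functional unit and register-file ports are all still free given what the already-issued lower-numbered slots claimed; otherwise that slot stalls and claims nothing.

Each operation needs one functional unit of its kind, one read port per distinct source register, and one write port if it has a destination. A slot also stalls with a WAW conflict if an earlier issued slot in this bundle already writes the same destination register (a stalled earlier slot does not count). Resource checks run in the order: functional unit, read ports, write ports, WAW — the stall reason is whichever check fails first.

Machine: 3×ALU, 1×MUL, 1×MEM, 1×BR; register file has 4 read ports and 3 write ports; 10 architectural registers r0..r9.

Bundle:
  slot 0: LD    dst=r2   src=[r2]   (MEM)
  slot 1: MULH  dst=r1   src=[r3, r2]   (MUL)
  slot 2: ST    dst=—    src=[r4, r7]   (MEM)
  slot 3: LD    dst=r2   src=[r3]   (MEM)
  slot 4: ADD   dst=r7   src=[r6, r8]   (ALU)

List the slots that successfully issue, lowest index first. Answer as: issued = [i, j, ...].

(0) want 1×MEM +1rd +1wr — yes → AL3|MU1|ME0|BR1|rd3|wr2
(1) want 1×MUL +2rd +1wr — yes → AL3|MU0|ME0|BR1|rd1|wr1
(2) want 1×MEM +2rd +0wr — FU → AL3|MU0|ME0|BR1|rd1|wr1
(3) want 1×MEM +1rd +1wr — FU → AL3|MU0|ME0|BR1|rd1|wr1
(4) want 1×ALU +2rd +1wr — RD_PORT → AL3|MU0|ME0|BR1|rd1|wr1

issued = [0, 1]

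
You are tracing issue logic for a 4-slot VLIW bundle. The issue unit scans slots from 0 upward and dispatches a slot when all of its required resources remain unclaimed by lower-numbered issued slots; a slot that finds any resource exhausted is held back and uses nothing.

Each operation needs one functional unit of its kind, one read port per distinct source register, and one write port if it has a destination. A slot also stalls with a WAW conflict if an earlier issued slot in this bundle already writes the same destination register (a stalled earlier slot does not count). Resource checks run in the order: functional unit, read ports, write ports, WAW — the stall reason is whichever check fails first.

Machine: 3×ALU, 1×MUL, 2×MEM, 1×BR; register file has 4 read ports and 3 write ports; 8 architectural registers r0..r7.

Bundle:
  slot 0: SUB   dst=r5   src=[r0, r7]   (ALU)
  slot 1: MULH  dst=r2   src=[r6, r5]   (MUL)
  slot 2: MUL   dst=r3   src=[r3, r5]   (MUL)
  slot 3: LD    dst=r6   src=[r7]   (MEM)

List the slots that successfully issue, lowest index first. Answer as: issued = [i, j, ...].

issued = [0, 1]

[0] ALU needs rd=2 wr=1: ok; after: ALU=2 MUL=1 MEM=2 BR=1, R=2, W=2
[1] MUL needs rd=2 wr=1: ok; after: ALU=2 MUL=0 MEM=2 BR=1, R=0, W=1
[2] MUL needs rd=2 wr=1: FU; after: ALU=2 MUL=0 MEM=2 BR=1, R=0, W=1
[3] MEM needs rd=1 wr=1: RD_PORT; after: ALU=2 MUL=0 MEM=2 BR=1, R=0, W=1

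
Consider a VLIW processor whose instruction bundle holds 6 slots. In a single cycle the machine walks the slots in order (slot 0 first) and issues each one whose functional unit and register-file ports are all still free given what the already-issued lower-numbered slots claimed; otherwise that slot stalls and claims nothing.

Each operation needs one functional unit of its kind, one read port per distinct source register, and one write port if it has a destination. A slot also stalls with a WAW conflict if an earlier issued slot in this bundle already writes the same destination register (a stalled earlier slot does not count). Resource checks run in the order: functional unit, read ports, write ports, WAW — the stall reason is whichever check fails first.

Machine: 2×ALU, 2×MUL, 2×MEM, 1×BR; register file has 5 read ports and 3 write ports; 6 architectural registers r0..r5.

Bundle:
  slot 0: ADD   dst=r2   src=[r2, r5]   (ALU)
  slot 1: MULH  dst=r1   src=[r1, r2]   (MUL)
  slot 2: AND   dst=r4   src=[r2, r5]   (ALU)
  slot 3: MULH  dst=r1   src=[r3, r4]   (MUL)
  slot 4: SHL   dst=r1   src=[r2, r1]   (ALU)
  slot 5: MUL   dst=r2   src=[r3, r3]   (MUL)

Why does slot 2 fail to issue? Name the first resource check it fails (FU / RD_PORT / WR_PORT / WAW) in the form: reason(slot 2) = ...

reason(slot 2) = RD_PORT

#0 ALU src=r2,r5 dispatched  <A:1 Mu:2 Ld:2 B:1 rd:3 wr:2>
#1 MUL src=r1,r2 dispatched  <A:1 Mu:1 Ld:2 B:1 rd:1 wr:1>
#2 ALU src=r2,r5 held:RD_PORT  <A:1 Mu:1 Ld:2 B:1 rd:1 wr:1>
#3 MUL src=r3,r4 held:RD_PORT  <A:1 Mu:1 Ld:2 B:1 rd:1 wr:1>
#4 ALU src=r2,r1 held:RD_PORT  <A:1 Mu:1 Ld:2 B:1 rd:1 wr:1>
#5 MUL src=r3,r3 held:WAW  <A:1 Mu:1 Ld:2 B:1 rd:1 wr:1>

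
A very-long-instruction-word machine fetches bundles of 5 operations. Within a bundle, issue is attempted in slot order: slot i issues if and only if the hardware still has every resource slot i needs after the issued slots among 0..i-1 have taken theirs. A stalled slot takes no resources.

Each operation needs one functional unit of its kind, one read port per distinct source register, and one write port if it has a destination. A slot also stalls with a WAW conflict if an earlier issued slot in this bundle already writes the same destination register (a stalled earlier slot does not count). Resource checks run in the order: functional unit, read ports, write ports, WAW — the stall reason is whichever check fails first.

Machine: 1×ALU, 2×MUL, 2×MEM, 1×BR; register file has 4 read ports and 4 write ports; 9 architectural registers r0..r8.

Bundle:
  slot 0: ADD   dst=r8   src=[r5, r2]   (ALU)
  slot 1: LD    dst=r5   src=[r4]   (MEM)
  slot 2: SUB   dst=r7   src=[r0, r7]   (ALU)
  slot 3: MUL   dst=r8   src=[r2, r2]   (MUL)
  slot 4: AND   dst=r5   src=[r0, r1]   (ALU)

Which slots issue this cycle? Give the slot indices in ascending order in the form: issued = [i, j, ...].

#0 ALU src=r5,r2 dispatched  <A:0 Mu:2 Ld:2 B:1 rd:2 wr:3>
#1 MEM src=r4 dispatched  <A:0 Mu:2 Ld:1 B:1 rd:1 wr:2>
#2 ALU src=r0,r7 held:FU  <A:0 Mu:2 Ld:1 B:1 rd:1 wr:2>
#3 MUL src=r2,r2 held:WAW  <A:0 Mu:2 Ld:1 B:1 rd:1 wr:2>
#4 ALU src=r0,r1 held:FU  <A:0 Mu:2 Ld:1 B:1 rd:1 wr:2>

issued = [0, 1]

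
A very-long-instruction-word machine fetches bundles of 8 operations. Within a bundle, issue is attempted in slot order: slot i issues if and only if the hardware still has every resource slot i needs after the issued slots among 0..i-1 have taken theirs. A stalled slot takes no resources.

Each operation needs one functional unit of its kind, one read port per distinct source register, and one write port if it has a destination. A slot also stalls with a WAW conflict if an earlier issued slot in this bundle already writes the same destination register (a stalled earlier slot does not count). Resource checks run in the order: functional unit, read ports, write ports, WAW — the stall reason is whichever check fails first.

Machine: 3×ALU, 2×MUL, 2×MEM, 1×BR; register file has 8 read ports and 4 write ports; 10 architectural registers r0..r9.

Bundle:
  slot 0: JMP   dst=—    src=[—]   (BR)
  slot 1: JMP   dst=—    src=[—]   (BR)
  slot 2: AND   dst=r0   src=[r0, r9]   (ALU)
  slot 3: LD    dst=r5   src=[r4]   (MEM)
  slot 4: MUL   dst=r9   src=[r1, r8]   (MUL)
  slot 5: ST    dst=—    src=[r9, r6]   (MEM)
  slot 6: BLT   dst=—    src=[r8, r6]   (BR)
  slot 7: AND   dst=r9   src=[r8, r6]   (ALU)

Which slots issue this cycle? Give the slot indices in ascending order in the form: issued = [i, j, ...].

issued = [0, 2, 3, 4, 5]

#0 BR src=- dispatched  <A:3 Mu:2 Ld:2 B:0 rd:8 wr:4>
#1 BR src=- held:FU  <A:3 Mu:2 Ld:2 B:0 rd:8 wr:4>
#2 ALU src=r0,r9 dispatched  <A:2 Mu:2 Ld:2 B:0 rd:6 wr:3>
#3 MEM src=r4 dispatched  <A:2 Mu:2 Ld:1 B:0 rd:5 wr:2>
#4 MUL src=r1,r8 dispatched  <A:2 Mu:1 Ld:1 B:0 rd:3 wr:1>
#5 MEM src=r9,r6 dispatched  <A:2 Mu:1 Ld:0 B:0 rd:1 wr:1>
#6 BR src=r8,r6 held:FU  <A:2 Mu:1 Ld:0 B:0 rd:1 wr:1>
#7 ALU src=r8,r6 held:RD_PORT  <A:2 Mu:1 Ld:0 B:0 rd:1 wr:1>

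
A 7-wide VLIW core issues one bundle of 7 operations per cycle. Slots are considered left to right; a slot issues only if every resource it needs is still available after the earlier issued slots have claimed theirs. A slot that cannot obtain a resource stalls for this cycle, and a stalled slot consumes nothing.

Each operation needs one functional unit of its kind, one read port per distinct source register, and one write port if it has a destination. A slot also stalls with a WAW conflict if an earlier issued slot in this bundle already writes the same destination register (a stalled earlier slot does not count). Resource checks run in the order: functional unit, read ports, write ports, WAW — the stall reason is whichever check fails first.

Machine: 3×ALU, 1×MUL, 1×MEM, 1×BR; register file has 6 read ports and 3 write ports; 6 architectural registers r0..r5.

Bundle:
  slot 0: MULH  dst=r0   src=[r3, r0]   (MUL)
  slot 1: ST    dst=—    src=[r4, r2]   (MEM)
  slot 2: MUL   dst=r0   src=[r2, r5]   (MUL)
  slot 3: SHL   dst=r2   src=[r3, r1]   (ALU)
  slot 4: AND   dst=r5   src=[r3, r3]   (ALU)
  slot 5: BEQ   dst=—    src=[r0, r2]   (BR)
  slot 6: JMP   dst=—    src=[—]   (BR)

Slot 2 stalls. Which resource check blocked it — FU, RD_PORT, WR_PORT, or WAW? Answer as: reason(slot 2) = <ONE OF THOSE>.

reason(slot 2) = FU

#0 MUL src=r3,r0 dispatched  <A:3 Mu:0 Ld:1 B:1 rd:4 wr:2>
#1 MEM src=r4,r2 dispatched  <A:3 Mu:0 Ld:0 B:1 rd:2 wr:2>
#2 MUL src=r2,r5 held:FU  <A:3 Mu:0 Ld:0 B:1 rd:2 wr:2>
#3 ALU src=r3,r1 dispatched  <A:2 Mu:0 Ld:0 B:1 rd:0 wr:1>
#4 ALU src=r3,r3 held:RD_PORT  <A:2 Mu:0 Ld:0 B:1 rd:0 wr:1>
#5 BR src=r0,r2 held:RD_PORT  <A:2 Mu:0 Ld:0 B:1 rd:0 wr:1>
#6 BR src=- dispatched  <A:2 Mu:0 Ld:0 B:0 rd:0 wr:1>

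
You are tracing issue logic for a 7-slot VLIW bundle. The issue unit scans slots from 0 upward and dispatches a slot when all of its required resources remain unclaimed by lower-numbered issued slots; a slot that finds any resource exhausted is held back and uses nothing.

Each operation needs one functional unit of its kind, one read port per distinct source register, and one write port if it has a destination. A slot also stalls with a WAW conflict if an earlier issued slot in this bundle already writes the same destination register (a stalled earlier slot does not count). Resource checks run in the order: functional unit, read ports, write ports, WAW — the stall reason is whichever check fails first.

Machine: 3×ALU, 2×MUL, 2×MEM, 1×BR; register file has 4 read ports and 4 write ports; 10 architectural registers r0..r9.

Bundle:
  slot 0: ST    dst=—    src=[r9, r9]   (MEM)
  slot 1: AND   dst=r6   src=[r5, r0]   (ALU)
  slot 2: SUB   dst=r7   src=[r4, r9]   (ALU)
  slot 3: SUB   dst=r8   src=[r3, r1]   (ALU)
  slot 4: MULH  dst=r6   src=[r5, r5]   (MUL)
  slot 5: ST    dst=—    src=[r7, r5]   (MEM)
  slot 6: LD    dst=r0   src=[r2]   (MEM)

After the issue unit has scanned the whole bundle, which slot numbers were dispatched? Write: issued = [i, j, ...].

#0 MEM src=r9,r9 dispatched  <A:3 Mu:2 Ld:1 B:1 rd:3 wr:4>
#1 ALU src=r5,r0 dispatched  <A:2 Mu:2 Ld:1 B:1 rd:1 wr:3>
#2 ALU src=r4,r9 held:RD_PORT  <A:2 Mu:2 Ld:1 B:1 rd:1 wr:3>
#3 ALU src=r3,r1 held:RD_PORT  <A:2 Mu:2 Ld:1 B:1 rd:1 wr:3>
#4 MUL src=r5,r5 held:WAW  <A:2 Mu:2 Ld:1 B:1 rd:1 wr:3>
#5 MEM src=r7,r5 held:RD_PORT  <A:2 Mu:2 Ld:1 B:1 rd:1 wr:3>
#6 MEM src=r2 dispatched  <A:2 Mu:2 Ld:0 B:1 rd:0 wr:2>

issued = [0, 1, 6]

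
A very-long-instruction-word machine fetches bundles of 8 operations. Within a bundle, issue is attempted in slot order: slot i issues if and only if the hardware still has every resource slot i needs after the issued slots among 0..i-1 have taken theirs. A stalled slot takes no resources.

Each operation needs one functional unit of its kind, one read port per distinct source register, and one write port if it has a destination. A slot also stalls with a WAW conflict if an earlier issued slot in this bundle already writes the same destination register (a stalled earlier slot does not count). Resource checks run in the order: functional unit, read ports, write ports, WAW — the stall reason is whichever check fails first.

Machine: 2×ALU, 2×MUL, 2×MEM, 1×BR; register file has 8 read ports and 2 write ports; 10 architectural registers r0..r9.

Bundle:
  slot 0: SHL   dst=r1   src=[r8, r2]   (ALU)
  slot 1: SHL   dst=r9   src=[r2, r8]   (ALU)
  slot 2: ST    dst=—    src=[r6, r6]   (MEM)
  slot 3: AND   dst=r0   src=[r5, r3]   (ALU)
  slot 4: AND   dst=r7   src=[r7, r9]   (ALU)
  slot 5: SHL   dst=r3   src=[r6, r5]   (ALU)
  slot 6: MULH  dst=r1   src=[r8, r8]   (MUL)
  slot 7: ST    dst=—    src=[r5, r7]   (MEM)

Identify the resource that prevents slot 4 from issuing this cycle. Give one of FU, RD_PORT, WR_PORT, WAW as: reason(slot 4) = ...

reason(slot 4) = FU

[0] ALU needs rd=2 wr=1: ok; after: ALU=1 MUL=2 MEM=2 BR=1, R=6, W=1
[1] ALU needs rd=2 wr=1: ok; after: ALU=0 MUL=2 MEM=2 BR=1, R=4, W=0
[2] MEM needs rd=1 wr=0: ok; after: ALU=0 MUL=2 MEM=1 BR=1, R=3, W=0
[3] ALU needs rd=2 wr=1: FU; after: ALU=0 MUL=2 MEM=1 BR=1, R=3, W=0
[4] ALU needs rd=2 wr=1: FU; after: ALU=0 MUL=2 MEM=1 BR=1, R=3, W=0
[5] ALU needs rd=2 wr=1: FU; after: ALU=0 MUL=2 MEM=1 BR=1, R=3, W=0
[6] MUL needs rd=1 wr=1: WR_PORT; after: ALU=0 MUL=2 MEM=1 BR=1, R=3, W=0
[7] MEM needs rd=2 wr=0: ok; after: ALU=0 MUL=2 MEM=0 BR=1, R=1, W=0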